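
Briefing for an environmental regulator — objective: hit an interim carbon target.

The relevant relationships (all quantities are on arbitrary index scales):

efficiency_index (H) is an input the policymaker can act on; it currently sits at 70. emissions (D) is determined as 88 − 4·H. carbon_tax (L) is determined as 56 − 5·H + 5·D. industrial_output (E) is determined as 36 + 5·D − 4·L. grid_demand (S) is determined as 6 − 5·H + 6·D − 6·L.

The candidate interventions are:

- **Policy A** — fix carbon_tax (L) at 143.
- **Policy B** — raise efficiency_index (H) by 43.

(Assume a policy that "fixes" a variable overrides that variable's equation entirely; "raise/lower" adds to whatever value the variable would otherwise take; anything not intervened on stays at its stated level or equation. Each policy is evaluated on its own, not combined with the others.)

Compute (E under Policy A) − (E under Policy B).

Policy A (L := 143):
  H = 70
  D = 88 − 4·70 = -192
  L = 143
  E = 36 + 5·(-192) − 4·143 = -1496
Policy B (H + 43):
  H = 70 + 43 = 113
  D = 88 − 4·113 = -364
  L = 56 − 5·113 + 5·(-364) = -2329
  E = 36 + 5·(-364) − 4·(-2329) = 7532
E: -1496 − 7532 = -9028

-9028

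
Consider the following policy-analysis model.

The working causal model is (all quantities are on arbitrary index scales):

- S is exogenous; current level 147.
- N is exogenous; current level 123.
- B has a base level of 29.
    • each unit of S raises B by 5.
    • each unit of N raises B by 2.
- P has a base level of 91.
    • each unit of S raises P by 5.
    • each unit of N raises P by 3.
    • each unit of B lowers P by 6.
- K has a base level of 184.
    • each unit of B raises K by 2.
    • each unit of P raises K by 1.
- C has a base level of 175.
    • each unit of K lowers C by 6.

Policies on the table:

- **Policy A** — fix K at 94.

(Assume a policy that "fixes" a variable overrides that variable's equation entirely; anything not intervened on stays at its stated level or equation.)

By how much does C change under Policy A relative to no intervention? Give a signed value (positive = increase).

-16530

Baseline:
  S = 147
  N = 123
  B = 29 + 5·147 + 2·123 = 1010
  P = 91 + 5·147 + 3·123 − 6·1010 = -4865
  K = 184 + 2·1010 + (-4865) = -2661
  C = 175 − 6·(-2661) = 16141
Policy A (K := 94):
  S = 147
  N = 123
  B = 29 + 5·147 + 2·123 = 1010
  P = 91 + 5·147 + 3·123 − 6·1010 = -4865
  K = 94
  C = 175 − 6·94 = -389
Change in C: -389 − 16141 = -16530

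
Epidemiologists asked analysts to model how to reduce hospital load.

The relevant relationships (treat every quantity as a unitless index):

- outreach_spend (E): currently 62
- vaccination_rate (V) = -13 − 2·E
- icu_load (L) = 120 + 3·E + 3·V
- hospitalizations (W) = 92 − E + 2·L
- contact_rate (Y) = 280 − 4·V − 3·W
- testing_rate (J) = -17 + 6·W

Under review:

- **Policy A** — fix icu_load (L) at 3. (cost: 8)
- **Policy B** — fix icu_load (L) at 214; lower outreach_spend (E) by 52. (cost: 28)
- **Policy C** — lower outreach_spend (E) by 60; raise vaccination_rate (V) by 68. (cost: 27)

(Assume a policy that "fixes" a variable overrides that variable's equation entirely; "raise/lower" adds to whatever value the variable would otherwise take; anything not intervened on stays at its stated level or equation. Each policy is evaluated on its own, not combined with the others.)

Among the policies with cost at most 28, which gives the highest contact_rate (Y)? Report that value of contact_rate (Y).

720

Policy A (L := 3):
  E = 62
  V = -13 − 2·62 = -137
  L = 3
  W = 92 − 62 + 2·3 = 36
  Y = 280 − 4·(-137) − 3·36 = 720
Policy B (L := 214, E − 52):
  E = 62 − 52 = 10
  V = -13 − 2·10 = -33
  L = 214
  W = 92 − 10 + 2·214 = 510
  Y = 280 − 4·(-33) − 3·510 = -1118
Policy C (E − 60, V + 68):
  E = 62 − 60 = 2
  V = -13 − 2·2 (+68 from intervention) = 51
  L = 120 + 3·2 + 3·51 = 279
  W = 92 − 2 + 2·279 = 648
  Y = 280 − 4·51 − 3·648 = -1868
Comparing — Policy A: Y=720, Policy B: Y=-1118, Policy C: Y=-1868. Highest is 720 (Policy A).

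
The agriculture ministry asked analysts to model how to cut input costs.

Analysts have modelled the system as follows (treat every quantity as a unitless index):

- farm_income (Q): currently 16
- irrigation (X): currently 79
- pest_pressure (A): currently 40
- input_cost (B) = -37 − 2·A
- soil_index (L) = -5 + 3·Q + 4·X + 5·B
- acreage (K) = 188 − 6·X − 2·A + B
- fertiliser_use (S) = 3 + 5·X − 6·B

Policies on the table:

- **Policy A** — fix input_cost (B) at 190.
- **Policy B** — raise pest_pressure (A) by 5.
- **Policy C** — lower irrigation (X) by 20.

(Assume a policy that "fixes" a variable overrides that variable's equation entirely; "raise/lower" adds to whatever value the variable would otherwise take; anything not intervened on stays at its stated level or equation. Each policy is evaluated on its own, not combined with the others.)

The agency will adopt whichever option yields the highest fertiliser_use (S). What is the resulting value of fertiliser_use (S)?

Policy A (B := 190):
  X = 79
  A = 40
  B = 190
  S = 3 + 5·79 − 6·190 = -742
Policy B (A + 5):
  X = 79
  A = 40 + 5 = 45
  B = -37 − 2·45 = -127
  S = 3 + 5·79 − 6·(-127) = 1160
Policy C (X − 20):
  X = 79 − 20 = 59
  A = 40
  B = -37 − 2·40 = -117
  S = 3 + 5·59 − 6·(-117) = 1000
Comparing — Policy A: S=-742, Policy B: S=1160, Policy C: S=1000. Highest is 1160 (Policy B).

1160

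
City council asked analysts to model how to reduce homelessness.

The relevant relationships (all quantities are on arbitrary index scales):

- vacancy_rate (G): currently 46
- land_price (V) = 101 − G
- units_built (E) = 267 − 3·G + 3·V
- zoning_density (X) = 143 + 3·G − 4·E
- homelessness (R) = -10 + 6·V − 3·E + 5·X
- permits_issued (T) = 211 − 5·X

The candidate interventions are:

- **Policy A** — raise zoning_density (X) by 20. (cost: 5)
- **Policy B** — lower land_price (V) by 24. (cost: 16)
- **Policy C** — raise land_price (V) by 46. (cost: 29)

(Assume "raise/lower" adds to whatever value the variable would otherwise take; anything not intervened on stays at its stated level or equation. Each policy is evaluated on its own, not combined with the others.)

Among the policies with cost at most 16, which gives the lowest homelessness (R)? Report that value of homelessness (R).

Policy A (X + 20):
  G = 46
  V = 101 − 46 = 55
  E = 267 − 3·46 + 3·55 = 294
  X = 143 + 3·46 − 4·294 (+20 from intervention) = -875
  R = -10 + 6·55 − 3·294 + 5·(-875) = -4937
Policy B (V − 24):
  G = 46
  V = 101 − 46 (−24 from intervention) = 31
  E = 267 − 3·46 + 3·31 = 222
  X = 143 + 3·46 − 4·222 = -607
  R = -10 + 6·31 − 3·222 + 5·(-607) = -3525
Comparing — Policy A: R=-4937, Policy B: R=-3525. Lowest is -4937 (Policy A).

-4937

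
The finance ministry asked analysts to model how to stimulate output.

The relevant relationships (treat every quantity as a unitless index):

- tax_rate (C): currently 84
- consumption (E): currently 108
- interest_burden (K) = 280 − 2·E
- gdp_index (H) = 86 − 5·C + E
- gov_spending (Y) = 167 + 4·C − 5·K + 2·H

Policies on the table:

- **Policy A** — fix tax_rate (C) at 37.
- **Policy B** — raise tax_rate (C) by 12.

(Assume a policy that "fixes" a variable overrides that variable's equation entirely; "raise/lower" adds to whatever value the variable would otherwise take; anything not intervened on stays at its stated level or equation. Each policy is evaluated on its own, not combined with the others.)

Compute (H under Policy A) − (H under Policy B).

295

Policy A (C := 37):
  C = 37
  E = 108
  H = 86 − 5·37 + 108 = 9
Policy B (C + 12):
  C = 84 + 12 = 96
  E = 108
  H = 86 − 5·96 + 108 = -286
H: 9 − (-286) = 295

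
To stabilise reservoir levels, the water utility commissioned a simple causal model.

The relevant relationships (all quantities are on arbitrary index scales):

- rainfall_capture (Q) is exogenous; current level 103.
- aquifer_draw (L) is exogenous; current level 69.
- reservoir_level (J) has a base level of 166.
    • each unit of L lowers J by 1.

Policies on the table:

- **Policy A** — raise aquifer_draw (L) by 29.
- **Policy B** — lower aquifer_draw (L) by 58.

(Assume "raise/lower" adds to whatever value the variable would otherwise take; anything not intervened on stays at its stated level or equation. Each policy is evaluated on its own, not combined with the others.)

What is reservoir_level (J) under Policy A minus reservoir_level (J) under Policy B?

Policy A (L + 29):
  L = 69 + 29 = 98
  J = 166 − 98 = 68
Policy B (L − 58):
  L = 69 − 58 = 11
  J = 166 − 11 = 155
J: 68 − 155 = -87

-87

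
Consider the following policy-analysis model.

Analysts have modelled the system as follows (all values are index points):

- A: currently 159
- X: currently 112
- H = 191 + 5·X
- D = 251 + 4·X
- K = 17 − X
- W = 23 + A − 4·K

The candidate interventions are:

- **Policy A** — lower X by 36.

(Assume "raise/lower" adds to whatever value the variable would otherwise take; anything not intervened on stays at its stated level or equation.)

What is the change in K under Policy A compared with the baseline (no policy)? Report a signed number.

36

Baseline:
  X = 112
  K = 17 − 112 = -95
Policy A (X − 36):
  X = 112 − 36 = 76
  K = 17 − 76 = -59
Change in K: -59 − (-95) = 36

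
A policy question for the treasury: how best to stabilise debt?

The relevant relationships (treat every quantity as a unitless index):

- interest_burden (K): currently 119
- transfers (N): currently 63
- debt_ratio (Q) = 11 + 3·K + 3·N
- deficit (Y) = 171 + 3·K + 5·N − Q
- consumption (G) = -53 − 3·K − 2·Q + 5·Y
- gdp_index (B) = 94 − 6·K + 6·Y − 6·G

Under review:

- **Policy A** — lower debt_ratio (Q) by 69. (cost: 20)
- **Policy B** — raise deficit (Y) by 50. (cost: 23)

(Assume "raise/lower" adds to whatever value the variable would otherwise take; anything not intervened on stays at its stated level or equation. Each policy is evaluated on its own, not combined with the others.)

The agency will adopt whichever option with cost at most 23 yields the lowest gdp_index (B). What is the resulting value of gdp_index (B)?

Policy A (Q − 69):
  K = 119
  N = 63
  Q = 11 + 3·119 + 3·63 (−69 from intervention) = 488
  Y = 171 + 3·119 + 5·63 − 488 = 355
  G = -53 − 3·119 − 2·488 + 5·355 = 389
  B = 94 − 6·119 + 6·355 − 6·389 = -824
Policy B (Y + 50):
  K = 119
  N = 63
  Q = 11 + 3·119 + 3·63 = 557
  Y = 171 + 3·119 + 5·63 − 557 (+50 from intervention) = 336
  G = -53 − 3·119 − 2·557 + 5·336 = 156
  B = 94 − 6·119 + 6·336 − 6·156 = 460
Comparing — Policy A: B=-824, Policy B: B=460. Lowest is -824 (Policy A).

-824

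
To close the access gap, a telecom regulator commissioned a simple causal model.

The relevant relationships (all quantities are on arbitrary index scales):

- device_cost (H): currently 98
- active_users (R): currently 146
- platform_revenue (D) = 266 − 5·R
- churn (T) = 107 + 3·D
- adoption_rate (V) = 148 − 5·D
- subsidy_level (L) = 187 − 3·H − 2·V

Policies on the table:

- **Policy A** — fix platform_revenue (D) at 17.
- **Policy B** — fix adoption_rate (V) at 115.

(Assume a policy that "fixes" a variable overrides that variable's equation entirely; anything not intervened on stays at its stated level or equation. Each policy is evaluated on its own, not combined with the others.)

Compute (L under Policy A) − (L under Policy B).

104

Policy A (D := 17):
  H = 98
  R = 146
  D = 17
  V = 148 − 5·17 = 63
  L = 187 − 3·98 − 2·63 = -233
Policy B (V := 115):
  H = 98
  R = 146
  D = 266 − 5·146 = -464
  V = 115
  L = 187 − 3·98 − 2·115 = -337
L: -233 − (-337) = 104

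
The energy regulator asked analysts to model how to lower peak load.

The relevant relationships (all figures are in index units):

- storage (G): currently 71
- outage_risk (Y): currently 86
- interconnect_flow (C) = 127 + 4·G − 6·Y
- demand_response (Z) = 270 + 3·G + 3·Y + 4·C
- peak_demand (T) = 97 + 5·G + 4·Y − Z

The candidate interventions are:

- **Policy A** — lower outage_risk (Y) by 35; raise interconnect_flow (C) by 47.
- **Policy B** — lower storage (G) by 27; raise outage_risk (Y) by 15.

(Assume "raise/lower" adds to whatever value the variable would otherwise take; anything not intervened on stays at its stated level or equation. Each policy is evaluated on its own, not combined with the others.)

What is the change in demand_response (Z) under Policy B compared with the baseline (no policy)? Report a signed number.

-828

Baseline:
  G = 71
  Y = 86
  C = 127 + 4·71 − 6·86 = -105
  Z = 270 + 3·71 + 3·86 + 4·(-105) = 321
Policy B (G − 27, Y + 15):
  G = 71 − 27 = 44
  Y = 86 + 15 = 101
  C = 127 + 4·44 − 6·101 = -303
  Z = 270 + 3·44 + 3·101 + 4·(-303) = -507
Change in Z: -507 − 321 = -828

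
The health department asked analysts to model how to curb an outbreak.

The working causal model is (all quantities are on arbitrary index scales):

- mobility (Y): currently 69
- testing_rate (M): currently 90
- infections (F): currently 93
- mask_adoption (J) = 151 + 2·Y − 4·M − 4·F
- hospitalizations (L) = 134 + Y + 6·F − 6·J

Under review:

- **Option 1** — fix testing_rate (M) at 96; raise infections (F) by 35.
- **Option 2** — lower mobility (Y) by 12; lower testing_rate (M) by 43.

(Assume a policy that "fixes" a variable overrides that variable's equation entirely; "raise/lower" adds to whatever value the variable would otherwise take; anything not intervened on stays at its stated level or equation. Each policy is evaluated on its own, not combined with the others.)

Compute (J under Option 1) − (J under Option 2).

Option 1 (M := 96, F + 35):
  Y = 69
  M = 96
  F = 93 + 35 = 128
  J = 151 + 2·69 − 4·96 − 4·128 = -607
Option 2 (Y − 12, M − 43):
  Y = 69 − 12 = 57
  M = 90 − 43 = 47
  F = 93
  J = 151 + 2·57 − 4·47 − 4·93 = -295
J: -607 − (-295) = -312

-312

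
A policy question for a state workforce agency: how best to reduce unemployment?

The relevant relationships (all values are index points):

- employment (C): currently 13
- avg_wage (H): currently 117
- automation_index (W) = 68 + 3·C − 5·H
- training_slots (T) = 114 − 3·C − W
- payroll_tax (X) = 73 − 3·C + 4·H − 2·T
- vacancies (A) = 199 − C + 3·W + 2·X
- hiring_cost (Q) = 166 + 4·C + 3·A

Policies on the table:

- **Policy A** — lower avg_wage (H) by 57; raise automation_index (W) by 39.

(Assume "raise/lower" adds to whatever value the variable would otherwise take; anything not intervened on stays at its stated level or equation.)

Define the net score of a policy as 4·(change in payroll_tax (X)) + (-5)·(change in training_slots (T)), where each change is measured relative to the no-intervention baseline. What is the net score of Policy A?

Baseline:
  C = 13
  H = 117
  W = 68 + 3·13 − 5·117 = -478
  T = 114 − 3·13 − (-478) = 553
  X = 73 − 3·13 + 4·117 − 2·553 = -604
Policy A (H − 57, W + 39):
  C = 13
  H = 117 − 57 = 60
  W = 68 + 3·13 − 5·60 (+39 from intervention) = -154
  T = 114 − 3·13 − (-154) = 229
  X = 73 − 3·13 + 4·60 − 2·229 = -184
ΔX = -184 − (-604) = 420; ΔT = 229 − 553 = -324
Score = 4·420 + (-5)·(-324) = 3300

3300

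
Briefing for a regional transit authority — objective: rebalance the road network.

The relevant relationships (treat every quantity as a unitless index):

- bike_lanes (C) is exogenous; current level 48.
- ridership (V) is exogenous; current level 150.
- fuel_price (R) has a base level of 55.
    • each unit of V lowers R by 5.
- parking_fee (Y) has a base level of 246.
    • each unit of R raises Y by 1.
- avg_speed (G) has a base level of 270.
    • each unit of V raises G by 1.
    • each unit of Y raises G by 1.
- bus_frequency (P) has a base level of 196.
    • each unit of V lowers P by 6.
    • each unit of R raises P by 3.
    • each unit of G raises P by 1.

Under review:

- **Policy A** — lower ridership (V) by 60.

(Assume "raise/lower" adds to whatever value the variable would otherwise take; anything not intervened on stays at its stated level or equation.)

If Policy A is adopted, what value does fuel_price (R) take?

-395

Policy A (V − 60):
  V = 150 − 60 = 90
  R = 55 − 5·90 = -395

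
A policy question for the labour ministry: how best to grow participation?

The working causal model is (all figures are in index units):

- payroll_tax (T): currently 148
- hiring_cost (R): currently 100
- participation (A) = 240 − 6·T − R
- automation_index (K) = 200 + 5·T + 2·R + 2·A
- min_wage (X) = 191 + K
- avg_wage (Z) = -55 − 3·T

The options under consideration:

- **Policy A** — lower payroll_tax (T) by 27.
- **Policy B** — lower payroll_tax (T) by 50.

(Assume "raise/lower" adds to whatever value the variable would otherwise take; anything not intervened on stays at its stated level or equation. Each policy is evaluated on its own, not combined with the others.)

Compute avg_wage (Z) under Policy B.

-349

Policy B (T − 50):
  T = 148 − 50 = 98
  Z = -55 − 3·98 = -349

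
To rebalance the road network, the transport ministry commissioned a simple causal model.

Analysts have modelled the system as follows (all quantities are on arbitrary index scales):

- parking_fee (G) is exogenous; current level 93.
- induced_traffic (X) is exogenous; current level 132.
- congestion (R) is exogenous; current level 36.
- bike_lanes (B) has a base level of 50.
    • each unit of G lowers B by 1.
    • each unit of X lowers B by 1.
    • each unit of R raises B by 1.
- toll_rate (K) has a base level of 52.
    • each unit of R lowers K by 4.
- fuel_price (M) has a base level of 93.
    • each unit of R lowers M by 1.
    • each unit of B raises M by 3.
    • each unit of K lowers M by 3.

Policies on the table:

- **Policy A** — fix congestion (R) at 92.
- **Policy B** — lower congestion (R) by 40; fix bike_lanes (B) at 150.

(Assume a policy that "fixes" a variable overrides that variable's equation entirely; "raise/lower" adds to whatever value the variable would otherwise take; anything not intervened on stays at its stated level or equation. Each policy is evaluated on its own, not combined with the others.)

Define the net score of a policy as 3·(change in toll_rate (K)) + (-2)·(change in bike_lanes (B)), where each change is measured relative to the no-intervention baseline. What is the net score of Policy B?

Baseline:
  G = 93
  X = 132
  R = 36
  B = 50 − 93 − 132 + 36 = -139
  K = 52 − 4·36 = -92
Policy B (R − 40, B := 150):
  G = 93
  X = 132
  R = 36 − 40 = -4
  B = 150
  K = 52 − 4·(-4) = 68
ΔK = 68 − (-92) = 160; ΔB = 150 − (-139) = 289
Score = 3·160 + (-2)·289 = -98

-98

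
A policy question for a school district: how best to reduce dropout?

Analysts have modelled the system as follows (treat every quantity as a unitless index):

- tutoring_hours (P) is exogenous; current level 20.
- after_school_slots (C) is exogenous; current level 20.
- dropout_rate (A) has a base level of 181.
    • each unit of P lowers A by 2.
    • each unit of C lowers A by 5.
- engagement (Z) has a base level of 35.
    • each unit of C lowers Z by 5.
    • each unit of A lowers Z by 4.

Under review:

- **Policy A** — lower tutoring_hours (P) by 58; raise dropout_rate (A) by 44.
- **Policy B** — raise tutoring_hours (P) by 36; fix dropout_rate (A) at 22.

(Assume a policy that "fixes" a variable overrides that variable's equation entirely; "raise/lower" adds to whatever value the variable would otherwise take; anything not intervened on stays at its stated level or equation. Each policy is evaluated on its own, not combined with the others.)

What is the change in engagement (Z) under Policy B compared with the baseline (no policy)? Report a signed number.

Baseline:
  P = 20
  C = 20
  A = 181 − 2·20 − 5·20 = 41
  Z = 35 − 5·20 − 4·41 = -229
Policy B (P + 36, A := 22):
  P = 20 + 36 = 56
  C = 20
  A = 22
  Z = 35 − 5·20 − 4·22 = -153
Change in Z: -153 − (-229) = 76

76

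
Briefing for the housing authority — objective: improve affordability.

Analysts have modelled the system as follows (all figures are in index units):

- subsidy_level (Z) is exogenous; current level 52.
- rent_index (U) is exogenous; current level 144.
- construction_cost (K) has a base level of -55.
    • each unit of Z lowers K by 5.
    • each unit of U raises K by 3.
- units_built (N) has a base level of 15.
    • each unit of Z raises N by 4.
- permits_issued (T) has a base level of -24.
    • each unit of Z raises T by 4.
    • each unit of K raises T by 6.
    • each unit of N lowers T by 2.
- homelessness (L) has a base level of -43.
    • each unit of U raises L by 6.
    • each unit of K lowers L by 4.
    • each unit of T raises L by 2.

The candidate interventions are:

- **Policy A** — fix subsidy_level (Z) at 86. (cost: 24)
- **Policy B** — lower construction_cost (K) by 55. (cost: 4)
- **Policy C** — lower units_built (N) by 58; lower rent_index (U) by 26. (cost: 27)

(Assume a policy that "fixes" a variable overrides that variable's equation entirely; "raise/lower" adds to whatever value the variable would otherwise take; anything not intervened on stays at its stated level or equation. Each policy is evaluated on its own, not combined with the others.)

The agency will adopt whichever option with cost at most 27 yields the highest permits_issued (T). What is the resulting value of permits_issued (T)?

110

Policy A (Z := 86):
  Z = 86
  U = 144
  K = -55 − 5·86 + 3·144 = -53
  N = 15 + 4·86 = 359
  T = -24 + 4·86 + 6·(-53) − 2·359 = -716
Policy B (K − 55):
  Z = 52
  U = 144
  K = -55 − 5·52 + 3·144 (−55 from intervention) = 62
  N = 15 + 4·52 = 223
  T = -24 + 4·52 + 6·62 − 2·223 = 110
Policy C (N − 58, U − 26):
  Z = 52
  U = 144 − 26 = 118
  K = -55 − 5·52 + 3·118 = 39
  N = 15 + 4·52 (−58 from intervention) = 165
  T = -24 + 4·52 + 6·39 − 2·165 = 88
Comparing — Policy A: T=-716, Policy B: T=110, Policy C: T=88. Highest is 110 (Policy B).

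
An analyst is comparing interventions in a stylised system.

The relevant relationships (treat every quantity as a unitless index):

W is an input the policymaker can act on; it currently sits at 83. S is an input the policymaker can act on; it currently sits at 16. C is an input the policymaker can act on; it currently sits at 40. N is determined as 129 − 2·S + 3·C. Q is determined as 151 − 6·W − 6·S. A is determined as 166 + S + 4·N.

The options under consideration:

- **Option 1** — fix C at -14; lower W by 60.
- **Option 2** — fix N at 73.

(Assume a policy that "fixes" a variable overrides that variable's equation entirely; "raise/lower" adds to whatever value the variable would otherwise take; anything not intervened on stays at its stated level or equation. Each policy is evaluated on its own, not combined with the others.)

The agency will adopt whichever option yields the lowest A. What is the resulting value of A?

Option 1 (C := -14, W − 60):
  S = 16
  C = -14
  N = 129 − 2·16 + 3·(-14) = 55
  A = 166 + 16 + 4·55 = 402
Option 2 (N := 73):
  S = 16
  C = 40
  N = 73
  A = 166 + 16 + 4·73 = 474
Comparing — Option 1: A=402, Option 2: A=474. Lowest is 402 (Option 1).

402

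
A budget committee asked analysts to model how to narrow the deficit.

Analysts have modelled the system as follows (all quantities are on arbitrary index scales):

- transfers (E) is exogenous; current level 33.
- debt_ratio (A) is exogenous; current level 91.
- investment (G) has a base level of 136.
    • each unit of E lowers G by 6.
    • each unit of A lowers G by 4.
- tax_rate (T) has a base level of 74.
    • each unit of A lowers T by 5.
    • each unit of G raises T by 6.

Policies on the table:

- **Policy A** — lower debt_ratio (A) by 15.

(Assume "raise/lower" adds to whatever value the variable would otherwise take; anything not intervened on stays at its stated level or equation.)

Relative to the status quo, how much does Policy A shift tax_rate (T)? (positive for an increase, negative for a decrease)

Baseline:
  E = 33
  A = 91
  G = 136 − 6·33 − 4·91 = -426
  T = 74 − 5·91 + 6·(-426) = -2937
Policy A (A − 15):
  E = 33
  A = 91 − 15 = 76
  G = 136 − 6·33 − 4·76 = -366
  T = 74 − 5·76 + 6·(-366) = -2502
Change in T: -2502 − (-2937) = 435

435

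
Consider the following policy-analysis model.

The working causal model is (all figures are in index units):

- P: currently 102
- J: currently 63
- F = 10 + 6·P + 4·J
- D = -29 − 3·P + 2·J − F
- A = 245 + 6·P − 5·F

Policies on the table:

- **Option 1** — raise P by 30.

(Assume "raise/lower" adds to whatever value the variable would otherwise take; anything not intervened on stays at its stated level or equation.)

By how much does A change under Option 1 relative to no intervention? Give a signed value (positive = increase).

Baseline:
  P = 102
  J = 63
  F = 10 + 6·102 + 4·63 = 874
  A = 245 + 6·102 − 5·874 = -3513
Option 1 (P + 30):
  P = 102 + 30 = 132
  J = 63
  F = 10 + 6·132 + 4·63 = 1054
  A = 245 + 6·132 − 5·1054 = -4233
Change in A: -4233 − (-3513) = -720

-720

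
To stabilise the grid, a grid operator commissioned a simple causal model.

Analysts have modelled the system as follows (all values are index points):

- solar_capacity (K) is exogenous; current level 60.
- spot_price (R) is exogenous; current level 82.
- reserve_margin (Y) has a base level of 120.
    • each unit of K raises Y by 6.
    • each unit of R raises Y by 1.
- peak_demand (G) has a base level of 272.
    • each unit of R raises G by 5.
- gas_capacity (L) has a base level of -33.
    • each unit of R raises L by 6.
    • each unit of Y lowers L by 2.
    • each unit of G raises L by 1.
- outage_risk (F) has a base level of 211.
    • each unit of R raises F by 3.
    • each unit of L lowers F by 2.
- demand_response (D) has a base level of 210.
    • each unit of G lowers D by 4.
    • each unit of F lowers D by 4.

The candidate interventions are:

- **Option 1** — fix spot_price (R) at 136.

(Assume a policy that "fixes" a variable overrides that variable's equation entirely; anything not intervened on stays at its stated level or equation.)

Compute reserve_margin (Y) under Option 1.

616

Option 1 (R := 136):
  K = 60
  R = 136
  Y = 120 + 6·60 + 136 = 616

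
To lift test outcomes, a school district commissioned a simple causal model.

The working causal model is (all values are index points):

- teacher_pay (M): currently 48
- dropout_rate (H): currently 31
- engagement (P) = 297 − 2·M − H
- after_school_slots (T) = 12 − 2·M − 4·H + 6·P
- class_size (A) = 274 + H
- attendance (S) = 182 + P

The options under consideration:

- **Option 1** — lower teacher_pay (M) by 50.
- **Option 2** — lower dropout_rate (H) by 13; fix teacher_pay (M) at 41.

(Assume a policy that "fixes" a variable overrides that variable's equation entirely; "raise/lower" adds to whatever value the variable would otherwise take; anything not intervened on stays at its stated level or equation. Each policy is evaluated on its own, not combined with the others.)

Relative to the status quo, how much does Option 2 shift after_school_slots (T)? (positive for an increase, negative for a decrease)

Baseline:
  M = 48
  H = 31
  P = 297 − 2·48 − 31 = 170
  T = 12 − 2·48 − 4·31 + 6·170 = 812
Option 2 (H − 13, M := 41):
  M = 41
  H = 31 − 13 = 18
  P = 297 − 2·41 − 18 = 197
  T = 12 − 2·41 − 4·18 + 6·197 = 1040
Change in T: 1040 − 812 = 228

228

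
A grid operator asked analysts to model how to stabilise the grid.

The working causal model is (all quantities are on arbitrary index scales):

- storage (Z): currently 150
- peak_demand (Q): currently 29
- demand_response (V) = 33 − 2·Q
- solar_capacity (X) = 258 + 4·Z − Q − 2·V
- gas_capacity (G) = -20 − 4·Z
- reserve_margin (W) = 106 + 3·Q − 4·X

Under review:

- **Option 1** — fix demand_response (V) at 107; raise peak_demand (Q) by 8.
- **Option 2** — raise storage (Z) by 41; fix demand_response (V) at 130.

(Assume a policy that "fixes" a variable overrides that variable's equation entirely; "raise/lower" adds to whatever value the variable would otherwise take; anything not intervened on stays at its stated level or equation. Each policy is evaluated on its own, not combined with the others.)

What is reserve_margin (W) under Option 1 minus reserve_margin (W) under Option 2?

Option 1 (V := 107, Q + 8):
  Z = 150
  Q = 29 + 8 = 37
  V = 107
  X = 258 + 4·150 − 37 − 2·107 = 607
  W = 106 + 3·37 − 4·607 = -2211
Option 2 (Z + 41, V := 130):
  Z = 150 + 41 = 191
  Q = 29
  V = 130
  X = 258 + 4·191 − 29 − 2·130 = 733
  W = 106 + 3·29 − 4·733 = -2739
W: -2211 − (-2739) = 528

528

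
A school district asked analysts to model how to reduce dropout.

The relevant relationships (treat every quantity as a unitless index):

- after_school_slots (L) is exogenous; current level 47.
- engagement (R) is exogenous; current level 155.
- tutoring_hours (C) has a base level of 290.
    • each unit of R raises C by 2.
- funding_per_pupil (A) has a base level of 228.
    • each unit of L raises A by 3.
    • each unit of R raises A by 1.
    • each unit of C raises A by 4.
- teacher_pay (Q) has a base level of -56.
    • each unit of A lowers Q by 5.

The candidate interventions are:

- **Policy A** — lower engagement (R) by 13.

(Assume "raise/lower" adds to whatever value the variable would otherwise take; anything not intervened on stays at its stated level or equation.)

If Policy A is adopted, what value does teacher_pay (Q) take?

Policy A (R − 13):
  L = 47
  R = 155 − 13 = 142
  C = 290 + 2·142 = 574
  A = 228 + 3·47 + 142 + 4·574 = 2807
  Q = -56 − 5·2807 = -14091

-14091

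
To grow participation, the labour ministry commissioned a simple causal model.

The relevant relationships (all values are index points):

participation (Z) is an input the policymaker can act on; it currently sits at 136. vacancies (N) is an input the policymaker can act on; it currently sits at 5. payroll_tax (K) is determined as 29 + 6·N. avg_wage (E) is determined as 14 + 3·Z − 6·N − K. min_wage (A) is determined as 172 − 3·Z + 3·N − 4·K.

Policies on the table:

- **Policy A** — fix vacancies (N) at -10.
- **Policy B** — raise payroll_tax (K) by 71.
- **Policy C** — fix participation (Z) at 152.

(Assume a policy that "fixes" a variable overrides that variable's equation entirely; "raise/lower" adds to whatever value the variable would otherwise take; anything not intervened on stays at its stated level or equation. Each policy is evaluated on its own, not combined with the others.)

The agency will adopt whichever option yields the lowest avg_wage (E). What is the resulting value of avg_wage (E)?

Policy A (N := -10):
  Z = 136
  N = -10
  K = 29 + 6·(-10) = -31
  E = 14 + 3·136 − 6·(-10) − (-31) = 513
Policy B (K + 71):
  Z = 136
  N = 5
  K = 29 + 6·5 (+71 from intervention) = 130
  E = 14 + 3·136 − 6·5 − 130 = 262
Policy C (Z := 152):
  Z = 152
  N = 5
  K = 29 + 6·5 = 59
  E = 14 + 3·152 − 6·5 − 59 = 381
Comparing — Policy A: E=513, Policy B: E=262, Policy C: E=381. Lowest is 262 (Policy B).

262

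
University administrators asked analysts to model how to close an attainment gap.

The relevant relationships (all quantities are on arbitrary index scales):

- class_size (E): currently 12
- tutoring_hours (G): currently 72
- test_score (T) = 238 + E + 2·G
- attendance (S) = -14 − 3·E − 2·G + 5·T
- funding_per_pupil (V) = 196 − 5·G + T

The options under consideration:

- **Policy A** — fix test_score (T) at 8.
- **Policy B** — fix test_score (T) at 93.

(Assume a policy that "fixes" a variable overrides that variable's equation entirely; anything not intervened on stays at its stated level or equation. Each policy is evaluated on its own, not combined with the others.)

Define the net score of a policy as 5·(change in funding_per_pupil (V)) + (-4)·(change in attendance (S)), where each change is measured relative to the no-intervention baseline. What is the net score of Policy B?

4515

Baseline:
  E = 12
  G = 72
  T = 238 + 12 + 2·72 = 394
  S = -14 − 3·12 − 2·72 + 5·394 = 1776
  V = 196 − 5·72 + 394 = 230
Policy B (T := 93):
  E = 12
  G = 72
  T = 93
  S = -14 − 3·12 − 2·72 + 5·93 = 271
  V = 196 − 5·72 + 93 = -71
ΔV = -71 − 230 = -301; ΔS = 271 − 1776 = -1505
Score = 5·(-301) + (-4)·(-1505) = 4515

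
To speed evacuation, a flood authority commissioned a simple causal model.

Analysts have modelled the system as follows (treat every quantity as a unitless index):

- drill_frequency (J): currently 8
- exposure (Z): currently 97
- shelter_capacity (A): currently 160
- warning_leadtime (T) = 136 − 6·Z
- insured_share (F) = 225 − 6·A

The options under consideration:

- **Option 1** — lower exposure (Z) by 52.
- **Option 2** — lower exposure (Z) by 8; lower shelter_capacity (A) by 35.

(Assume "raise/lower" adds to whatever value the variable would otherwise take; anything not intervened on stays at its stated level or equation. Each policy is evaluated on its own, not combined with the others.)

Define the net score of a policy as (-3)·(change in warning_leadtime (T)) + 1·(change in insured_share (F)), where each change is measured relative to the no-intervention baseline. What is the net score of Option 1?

Baseline:
  Z = 97
  A = 160
  T = 136 − 6·97 = -446
  F = 225 − 6·160 = -735
Option 1 (Z − 52):
  Z = 97 − 52 = 45
  A = 160
  T = 136 − 6·45 = -134
  F = 225 − 6·160 = -735
ΔT = -134 − (-446) = 312; ΔF = -735 − (-735) = 0
Score = (-3)·312 + 1·0 = -936

-936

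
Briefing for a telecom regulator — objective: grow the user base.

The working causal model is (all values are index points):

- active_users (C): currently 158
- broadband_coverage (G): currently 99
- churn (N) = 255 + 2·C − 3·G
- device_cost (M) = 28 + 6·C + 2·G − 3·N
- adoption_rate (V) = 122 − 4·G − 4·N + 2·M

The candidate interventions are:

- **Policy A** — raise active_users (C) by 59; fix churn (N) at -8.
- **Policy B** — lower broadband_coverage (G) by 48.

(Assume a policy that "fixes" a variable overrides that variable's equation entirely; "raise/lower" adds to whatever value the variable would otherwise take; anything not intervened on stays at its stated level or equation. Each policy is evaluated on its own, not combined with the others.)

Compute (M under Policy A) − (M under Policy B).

1728

Policy A (C + 59, N := -8):
  C = 158 + 59 = 217
  G = 99
  N = -8
  M = 28 + 6·217 + 2·99 − 3·(-8) = 1552
Policy B (G − 48):
  C = 158
  G = 99 − 48 = 51
  N = 255 + 2·158 − 3·51 = 418
  M = 28 + 6·158 + 2·51 − 3·418 = -176
M: 1552 − (-176) = 1728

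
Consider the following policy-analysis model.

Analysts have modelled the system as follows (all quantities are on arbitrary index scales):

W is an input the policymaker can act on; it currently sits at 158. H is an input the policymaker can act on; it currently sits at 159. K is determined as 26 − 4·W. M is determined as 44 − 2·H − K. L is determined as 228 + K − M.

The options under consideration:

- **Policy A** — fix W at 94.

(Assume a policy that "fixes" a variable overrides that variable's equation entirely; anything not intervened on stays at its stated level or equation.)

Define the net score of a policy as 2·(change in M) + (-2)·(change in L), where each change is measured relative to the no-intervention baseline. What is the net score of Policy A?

-1536

Baseline:
  W = 158
  H = 159
  K = 26 − 4·158 = -606
  M = 44 − 2·159 − (-606) = 332
  L = 228 + (-606) − 332 = -710
Policy A (W := 94):
  W = 94
  H = 159
  K = 26 − 4·94 = -350
  M = 44 − 2·159 − (-350) = 76
  L = 228 + (-350) − 76 = -198
ΔM = 76 − 332 = -256; ΔL = -198 − (-710) = 512
Score = 2·(-256) + (-2)·512 = -1536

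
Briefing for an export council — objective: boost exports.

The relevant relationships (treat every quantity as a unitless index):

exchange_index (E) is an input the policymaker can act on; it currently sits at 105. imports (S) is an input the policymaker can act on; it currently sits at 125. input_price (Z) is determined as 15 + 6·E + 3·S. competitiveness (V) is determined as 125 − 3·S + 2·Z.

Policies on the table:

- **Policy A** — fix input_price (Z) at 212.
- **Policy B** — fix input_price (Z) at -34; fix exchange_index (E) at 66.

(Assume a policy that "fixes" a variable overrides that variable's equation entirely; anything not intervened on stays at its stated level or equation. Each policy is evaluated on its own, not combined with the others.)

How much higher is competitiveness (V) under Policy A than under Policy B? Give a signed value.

492

Policy A (Z := 212):
  E = 105
  S = 125
  Z = 212
  V = 125 − 3·125 + 2·212 = 174
Policy B (Z := -34, E := 66):
  E = 66
  S = 125
  Z = -34
  V = 125 − 3·125 + 2·(-34) = -318
V: 174 − (-318) = 492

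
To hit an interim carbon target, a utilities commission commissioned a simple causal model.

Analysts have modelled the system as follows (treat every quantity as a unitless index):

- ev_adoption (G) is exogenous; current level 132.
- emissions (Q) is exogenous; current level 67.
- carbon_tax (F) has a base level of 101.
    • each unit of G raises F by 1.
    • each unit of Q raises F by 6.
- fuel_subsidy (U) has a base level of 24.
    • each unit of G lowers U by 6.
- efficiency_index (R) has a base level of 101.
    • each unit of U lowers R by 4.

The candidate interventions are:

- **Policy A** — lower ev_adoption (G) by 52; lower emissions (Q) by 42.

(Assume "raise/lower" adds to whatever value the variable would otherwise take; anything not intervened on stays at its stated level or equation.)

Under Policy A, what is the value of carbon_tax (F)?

331

Policy A (G − 52, Q − 42):
  G = 132 − 52 = 80
  Q = 67 − 42 = 25
  F = 101 + 80 + 6·25 = 331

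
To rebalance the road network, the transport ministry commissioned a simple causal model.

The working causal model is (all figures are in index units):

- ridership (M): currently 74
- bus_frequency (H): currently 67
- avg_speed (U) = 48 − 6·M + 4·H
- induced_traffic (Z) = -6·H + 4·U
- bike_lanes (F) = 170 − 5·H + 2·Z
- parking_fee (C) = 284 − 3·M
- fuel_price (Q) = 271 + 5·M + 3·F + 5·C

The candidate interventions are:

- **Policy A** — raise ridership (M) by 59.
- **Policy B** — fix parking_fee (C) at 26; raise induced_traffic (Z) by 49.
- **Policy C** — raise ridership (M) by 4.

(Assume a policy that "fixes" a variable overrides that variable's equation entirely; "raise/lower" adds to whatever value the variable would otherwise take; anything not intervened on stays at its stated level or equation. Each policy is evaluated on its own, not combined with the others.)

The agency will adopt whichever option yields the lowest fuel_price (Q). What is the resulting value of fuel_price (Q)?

-14114

Policy A (M + 59):
  M = 74 + 59 = 133
  H = 67
  U = 48 − 6·133 + 4·67 = -482
  Z = 0 − 6·67 + 4·(-482) = -2330
  F = 170 − 5·67 + 2·(-2330) = -4825
  C = 284 − 3·133 = -115
  Q = 271 + 5·133 + 3·(-4825) + 5·(-115) = -14114
Policy B (C := 26, Z + 49):
  M = 74
  H = 67
  U = 48 − 6·74 + 4·67 = -128
  Z = 0 − 6·67 + 4·(-128) (+49 from intervention) = -865
  F = 170 − 5·67 + 2·(-865) = -1895
  C = 26
  Q = 271 + 5·74 + 3·(-1895) + 5·26 = -4914
Policy C (M + 4):
  M = 74 + 4 = 78
  H = 67
  U = 48 − 6·78 + 4·67 = -152
  Z = 0 − 6·67 + 4·(-152) = -1010
  F = 170 − 5·67 + 2·(-1010) = -2185
  C = 284 − 3·78 = 50
  Q = 271 + 5·78 + 3·(-2185) + 5·50 = -5644
Comparing — Policy A: Q=-14114, Policy B: Q=-4914, Policy C: Q=-5644. Lowest is -14114 (Policy A).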